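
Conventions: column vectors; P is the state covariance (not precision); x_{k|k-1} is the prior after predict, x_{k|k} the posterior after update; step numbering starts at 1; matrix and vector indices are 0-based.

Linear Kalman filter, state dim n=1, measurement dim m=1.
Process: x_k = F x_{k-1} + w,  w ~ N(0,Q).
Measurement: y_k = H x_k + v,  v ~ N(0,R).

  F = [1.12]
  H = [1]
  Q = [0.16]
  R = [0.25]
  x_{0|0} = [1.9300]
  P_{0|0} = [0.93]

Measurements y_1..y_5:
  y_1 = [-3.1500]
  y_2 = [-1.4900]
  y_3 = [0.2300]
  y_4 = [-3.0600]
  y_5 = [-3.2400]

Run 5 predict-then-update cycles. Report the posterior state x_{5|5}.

step 1: x^-=[2.1616]  P^-=[1.3266]  S=[1.5766]  K=[0.8414]  nu=[-5.3116]  x^+=[-2.3077]  P^+=[0.2104]
step 2: x^-=[-2.5847]  P^-=[0.4239]  S=[0.6739]  K=[0.6290]  nu=[1.0947]  x^+=[-1.8961]  P^+=[0.1573]
step 3: x^-=[-2.1236]  P^-=[0.3573]  S=[0.6073]  K=[0.5883]  nu=[2.3536]  x^+=[-0.7390]  P^+=[0.1471]
step 4: x^-=[-0.8276]  P^-=[0.3445]  S=[0.5945]  K=[0.5795]  nu=[-2.2324]  x^+=[-2.1212]  P^+=[0.1449]
step 5: x^-=[-2.3758]  P^-=[0.3417]  S=[0.5917]  K=[0.5775]  nu=[-0.8642]  x^+=[-2.8749]  P^+=[0.1444]

x_post = [-2.8749]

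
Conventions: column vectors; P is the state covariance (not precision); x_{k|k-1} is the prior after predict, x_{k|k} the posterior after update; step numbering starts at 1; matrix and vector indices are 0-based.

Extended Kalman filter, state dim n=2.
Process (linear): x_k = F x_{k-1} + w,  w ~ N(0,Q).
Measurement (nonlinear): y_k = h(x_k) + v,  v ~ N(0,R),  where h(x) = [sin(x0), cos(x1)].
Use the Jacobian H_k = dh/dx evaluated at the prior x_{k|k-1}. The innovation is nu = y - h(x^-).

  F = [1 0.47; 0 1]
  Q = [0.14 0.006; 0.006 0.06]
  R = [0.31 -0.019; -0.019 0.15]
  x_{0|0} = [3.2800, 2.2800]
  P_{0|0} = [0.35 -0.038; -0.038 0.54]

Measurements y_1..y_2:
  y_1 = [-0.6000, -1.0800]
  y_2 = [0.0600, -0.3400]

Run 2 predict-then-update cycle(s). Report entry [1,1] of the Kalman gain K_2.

step 1: x^-=[4.3516, 2.2800]  P^-=[0.5736 0.2218; 0.2218 0.6000]  H_jac=[-0.3530 0.0000; 0.0000 -0.7589]  S=[0.3815 0.0404; 0.0404 0.4955]  K=[-0.4991 -0.2990; -0.1088 -0.9100]  nu=[0.3356, -0.4288]  x^+=[4.3123, 2.6336]  P^+=[0.4222 0.0466; 0.0466 0.1771]
step 2: x^-=[5.5501, 2.6336]  P^-=[0.6451 0.1359; 0.1359 0.2371]  H_jac=[0.7431 0.0000; 0.0000 -0.4864]  S=[0.6662 -0.0681; -0.0681 0.2061]  K=[0.7108 -0.0857; 0.0976 -0.5274]  nu=[0.7292, 0.5337]  x^+=[6.0226, 2.4233]  P^+=[0.2987 0.0542; 0.0542 0.1665]

K[1,1] = -0.5274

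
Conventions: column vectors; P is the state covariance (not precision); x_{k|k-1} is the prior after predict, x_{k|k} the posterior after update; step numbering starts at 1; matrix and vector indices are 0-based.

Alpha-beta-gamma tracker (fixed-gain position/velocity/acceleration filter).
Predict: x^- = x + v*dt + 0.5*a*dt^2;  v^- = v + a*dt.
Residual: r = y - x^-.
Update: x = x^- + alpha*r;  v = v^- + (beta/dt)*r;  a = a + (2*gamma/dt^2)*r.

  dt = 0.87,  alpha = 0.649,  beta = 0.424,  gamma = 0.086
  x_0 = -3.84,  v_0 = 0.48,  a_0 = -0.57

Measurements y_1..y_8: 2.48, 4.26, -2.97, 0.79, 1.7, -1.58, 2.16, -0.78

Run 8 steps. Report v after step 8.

step 1: x_pred=-3.6381  r=6.1181  x^+=0.3325  v^+=2.9658  a^+=0.8203
step 2: x_pred=3.2232  r=1.0368  x^+=3.8961  v^+=4.1847  a^+=1.0559
step 3: x_pred=7.9364  r=-10.9064  x^+=0.8582  v^+=-0.2119  a^+=-1.4225
step 4: x_pred=0.1354  r=0.6546  x^+=0.5602  v^+=-1.1305  a^+=-1.2738
step 5: x_pred=-0.9054  r=2.6054  x^+=0.7855  v^+=-0.9689  a^+=-0.6817
step 6: x_pred=-0.3155  r=-1.2645  x^+=-1.1361  v^+=-2.1783  a^+=-0.9691
step 7: x_pred=-3.3980  r=5.5580  x^+=0.2091  v^+=-0.3127  a^+=0.2940
step 8: x_pred=0.0484  r=-0.8284  x^+=-0.4892  v^+=-0.4606  a^+=0.1057

v_post = -0.4606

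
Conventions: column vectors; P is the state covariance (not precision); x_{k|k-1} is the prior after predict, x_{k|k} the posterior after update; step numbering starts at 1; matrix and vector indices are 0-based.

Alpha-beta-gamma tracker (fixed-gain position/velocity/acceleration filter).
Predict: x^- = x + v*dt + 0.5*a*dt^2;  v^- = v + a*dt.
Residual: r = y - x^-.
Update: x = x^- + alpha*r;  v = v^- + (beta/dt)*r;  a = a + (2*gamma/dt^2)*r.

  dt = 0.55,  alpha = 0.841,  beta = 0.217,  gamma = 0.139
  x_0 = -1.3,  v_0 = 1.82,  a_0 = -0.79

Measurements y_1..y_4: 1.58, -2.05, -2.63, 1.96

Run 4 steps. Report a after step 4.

a_post = 0.8866

step 1: x_pred=-0.4185  r=1.9985  x^+=1.2622  v^+=2.1740  a^+=1.0466
step 2: x_pred=2.6162  r=-4.6662  x^+=-1.3081  v^+=0.9086  a^+=-3.2417
step 3: x_pred=-1.2986  r=-1.3314  x^+=-2.4183  v^+=-1.3996  a^+=-4.4652
step 4: x_pred=-3.8635  r=5.8235  x^+=1.0341  v^+=-1.5579  a^+=0.8866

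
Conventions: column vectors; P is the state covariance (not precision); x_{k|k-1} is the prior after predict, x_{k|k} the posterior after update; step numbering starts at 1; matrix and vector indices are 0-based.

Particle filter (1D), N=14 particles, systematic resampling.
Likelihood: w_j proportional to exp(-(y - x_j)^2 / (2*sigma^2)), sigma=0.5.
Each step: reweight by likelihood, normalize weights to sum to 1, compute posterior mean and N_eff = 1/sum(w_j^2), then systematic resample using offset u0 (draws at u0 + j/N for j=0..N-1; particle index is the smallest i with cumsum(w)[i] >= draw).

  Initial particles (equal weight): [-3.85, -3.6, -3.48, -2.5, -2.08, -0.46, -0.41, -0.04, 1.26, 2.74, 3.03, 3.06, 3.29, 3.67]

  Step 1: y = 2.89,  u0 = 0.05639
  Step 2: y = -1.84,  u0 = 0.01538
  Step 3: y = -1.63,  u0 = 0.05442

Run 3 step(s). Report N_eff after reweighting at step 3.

N_eff = 14.0000

step 1: w=[0.0000, 0.0000, 0.0000, 0.0000, 0.0000, 0.0000, 0.0000, 0.0000, 0.0013, 0.2458, 0.2473, 0.2427, 0.1867, 0.0762]  mean=3.0610  Neff=4.5215  idx=[9, 9, 9, 10, 10, 10, 10, 11, 11, 11, 12, 12, 12, 13]
step 2: w=[0.3307, 0.3307, 0.3307, 0.0014, 0.0014, 0.0014, 0.0014, 0.0008, 0.0008, 0.0008, 0.0000, 0.0000, 0.0000, 0.0000]  mean=2.7423  Neff=3.0475  idx=[0, 0, 0, 0, 0, 1, 1, 1, 1, 1, 2, 2, 2, 2]
step 3: w=[0.0714, 0.0714, 0.0714, 0.0714, 0.0714, 0.0714, 0.0714, 0.0714, 0.0714, 0.0714, 0.0714, 0.0714, 0.0714, 0.0714]  mean=2.7400  Neff=14.0000  idx=[0, 1, 2, 3, 4, 5, 6, 7, 8, 9, 10, 11, 12, 13]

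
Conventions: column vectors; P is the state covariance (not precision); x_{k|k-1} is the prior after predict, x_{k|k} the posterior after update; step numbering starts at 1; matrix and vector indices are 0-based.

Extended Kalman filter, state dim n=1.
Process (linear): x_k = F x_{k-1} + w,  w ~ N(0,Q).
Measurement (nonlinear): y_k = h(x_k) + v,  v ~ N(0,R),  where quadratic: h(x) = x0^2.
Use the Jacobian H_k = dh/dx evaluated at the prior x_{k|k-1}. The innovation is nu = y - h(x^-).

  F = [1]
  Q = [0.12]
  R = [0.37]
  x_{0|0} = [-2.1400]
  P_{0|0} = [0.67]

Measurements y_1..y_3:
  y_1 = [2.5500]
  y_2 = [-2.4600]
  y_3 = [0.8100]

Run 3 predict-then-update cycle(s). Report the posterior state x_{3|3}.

x_post = [-0.5696]

step 1: x^-=[-2.1400]  P^-=[0.7900]  H_jac=[-4.2800]  S=[14.8415]  K=[-0.2278]  nu=[-2.0296]  x^+=[-1.6776]  P^+=[0.0197]
step 2: x^-=[-1.6776]  P^-=[0.1397]  H_jac=[-3.3552]  S=[1.9426]  K=[-0.2413]  nu=[-5.2744]  x^+=[-0.4050]  P^+=[0.0266]
step 3: x^-=[-0.4050]  P^-=[0.1466]  H_jac=[-0.8101]  S=[0.4662]  K=[-0.2547]  nu=[0.6459]  x^+=[-0.5696]  P^+=[0.1164]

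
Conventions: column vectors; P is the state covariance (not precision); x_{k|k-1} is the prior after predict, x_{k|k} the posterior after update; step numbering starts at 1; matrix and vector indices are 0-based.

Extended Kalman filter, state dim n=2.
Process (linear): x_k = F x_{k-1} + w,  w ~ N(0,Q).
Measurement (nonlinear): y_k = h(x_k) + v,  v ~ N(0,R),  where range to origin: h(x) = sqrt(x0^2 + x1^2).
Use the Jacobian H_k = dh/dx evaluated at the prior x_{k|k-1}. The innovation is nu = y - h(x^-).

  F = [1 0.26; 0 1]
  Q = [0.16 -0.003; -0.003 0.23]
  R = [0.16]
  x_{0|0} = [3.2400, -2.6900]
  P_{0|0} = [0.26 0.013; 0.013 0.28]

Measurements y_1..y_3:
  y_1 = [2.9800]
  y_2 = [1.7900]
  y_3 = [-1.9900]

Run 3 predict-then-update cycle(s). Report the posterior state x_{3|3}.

step 1: x^-=[2.5406, -2.6900]  P^-=[0.4457 0.0828; 0.0828 0.5100]  H_jac=[0.6866 -0.7270]  S=[0.5570]  K=[0.4413; -0.5636]  nu=[-0.7201]  x^+=[2.2228, -2.2842]  P^+=[0.3372 0.2213; 0.2213 0.3331]
step 2: x^-=[1.6289, -2.2842]  P^-=[0.6348 0.3049; 0.3049 0.5631]  H_jac=[0.5806 -0.8142]  S=[0.4590]  K=[0.2621; -0.6131]  nu=[-1.0155]  x^+=[1.3627, -1.6616]  P^+=[0.6033 0.3787; 0.3787 0.3906]
step 3: x^-=[0.9307, -1.6616]  P^-=[0.9866 0.4772; 0.4772 0.6206]  H_jac=[0.4887 -0.8724]  S=[0.4610]  K=[0.1427; -0.6685]  nu=[-3.8945]  x^+=[0.3750, 0.9418]  P^+=[0.9772 0.5212; 0.5212 0.4146]

x_post = [0.3750, 0.9418]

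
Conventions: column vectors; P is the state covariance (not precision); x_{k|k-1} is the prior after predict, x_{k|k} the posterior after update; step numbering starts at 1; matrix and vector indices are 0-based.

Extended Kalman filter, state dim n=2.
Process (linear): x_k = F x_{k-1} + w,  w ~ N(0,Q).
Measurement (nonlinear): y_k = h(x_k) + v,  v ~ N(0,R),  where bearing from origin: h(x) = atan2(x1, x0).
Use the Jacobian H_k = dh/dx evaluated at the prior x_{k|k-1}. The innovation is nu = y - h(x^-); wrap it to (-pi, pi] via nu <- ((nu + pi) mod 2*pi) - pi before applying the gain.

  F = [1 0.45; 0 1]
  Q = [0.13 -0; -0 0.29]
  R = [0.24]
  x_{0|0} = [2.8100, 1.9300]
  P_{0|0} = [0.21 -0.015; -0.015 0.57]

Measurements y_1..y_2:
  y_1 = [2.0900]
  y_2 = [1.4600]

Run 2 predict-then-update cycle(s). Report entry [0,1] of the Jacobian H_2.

H_jac[0,1] = 0.1514

step 1: x^-=[3.6785, 1.9300]  P^-=[0.4419 0.2415; 0.2415 0.8600]  H_jac=[-0.1118 0.2132]  S=[0.2731]  K=[0.0075; 0.5724]  nu=[1.6068]  x^+=[3.6906, 2.8497]  P^+=[0.4419 0.2403; 0.2403 0.7705]
step 2: x^-=[4.9730, 2.8497]  P^-=[0.9442 0.5871; 0.5871 1.0605]  H_jac=[-0.0867 0.1514]  S=[0.2560]  K=[0.0272; 0.4282]  nu=[0.9396]  x^+=[4.9985, 3.2521]  P^+=[0.9440 0.5841; 0.5841 1.0136]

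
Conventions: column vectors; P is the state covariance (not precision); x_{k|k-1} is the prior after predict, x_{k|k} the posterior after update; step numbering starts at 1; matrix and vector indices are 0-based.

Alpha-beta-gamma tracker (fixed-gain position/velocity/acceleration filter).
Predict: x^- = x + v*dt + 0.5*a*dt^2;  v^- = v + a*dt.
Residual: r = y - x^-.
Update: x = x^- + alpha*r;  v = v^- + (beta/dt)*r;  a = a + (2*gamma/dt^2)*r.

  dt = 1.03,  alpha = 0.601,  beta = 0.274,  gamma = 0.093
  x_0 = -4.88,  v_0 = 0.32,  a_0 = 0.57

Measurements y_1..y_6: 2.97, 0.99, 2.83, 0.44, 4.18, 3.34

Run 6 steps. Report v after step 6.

v_post = -0.7346

step 1: x_pred=-4.2480  r=7.2180  x^+=0.0900  v^+=2.8272  a^+=1.8355
step 2: x_pred=3.9757  r=-2.9857  x^+=2.1813  v^+=3.9235  a^+=1.3120
step 3: x_pred=6.9185  r=-4.0885  x^+=4.4613  v^+=4.1873  a^+=0.5952
step 4: x_pred=9.0900  r=-8.6500  x^+=3.8913  v^+=2.4993  a^+=-0.9213
step 5: x_pred=5.9769  r=-1.7969  x^+=4.8970  v^+=1.0723  a^+=-1.2364
step 6: x_pred=5.3457  r=-2.0057  x^+=4.1403  v^+=-0.7346  a^+=-1.5880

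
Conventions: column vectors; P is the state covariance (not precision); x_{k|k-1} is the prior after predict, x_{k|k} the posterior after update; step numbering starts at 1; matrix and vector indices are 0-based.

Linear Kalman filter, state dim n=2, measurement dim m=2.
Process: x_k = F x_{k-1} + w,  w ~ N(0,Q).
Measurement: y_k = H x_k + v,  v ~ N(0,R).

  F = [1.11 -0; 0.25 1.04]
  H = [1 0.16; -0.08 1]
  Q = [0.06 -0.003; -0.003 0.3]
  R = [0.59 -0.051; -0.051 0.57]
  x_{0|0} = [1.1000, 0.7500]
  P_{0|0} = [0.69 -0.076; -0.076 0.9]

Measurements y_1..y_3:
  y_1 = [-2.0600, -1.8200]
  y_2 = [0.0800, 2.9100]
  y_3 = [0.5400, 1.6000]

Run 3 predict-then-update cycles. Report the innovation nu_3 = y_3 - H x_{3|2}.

step 1: x^-=[1.2210, 1.0550]  P^-=[0.9101 0.1007; 0.1007 1.2770]  S=[1.5651 0.1800; 0.1800 1.8368]  K=[0.5968 -0.0433; 0.1168 0.6794]  nu=[-3.4498, -2.7773]  x^+=[-0.7177, -1.2349]  P^+=[0.3586 -0.0264; -0.0264 0.3792]
step 2: x^-=[-0.7966, -1.4638]  P^-=[0.5018 0.0660; 0.0660 0.7188]  S=[1.1313 0.0890; 0.0890 1.2815]  K=[0.4538 -0.0113; 0.1168 0.5487]  nu=[1.1108, 4.3100]  x^+=[-0.3415, 1.0309]  P^+=[0.2696 -0.0080; -0.0080 0.3062]
step 3: x^-=[-0.3790, 0.9868]  P^-=[0.3922 0.0625; 0.0625 0.6438]  S=[1.0186 0.0824; 0.0824 1.2063]  K=[0.3949 -0.0011; 0.1204 0.5213]  nu=[0.7612, 0.5829]  x^+=[-0.0791, 1.3823]  P^+=[0.2334 -0.0021; -0.0021 0.2909]

innov = [0.7612, 0.5829]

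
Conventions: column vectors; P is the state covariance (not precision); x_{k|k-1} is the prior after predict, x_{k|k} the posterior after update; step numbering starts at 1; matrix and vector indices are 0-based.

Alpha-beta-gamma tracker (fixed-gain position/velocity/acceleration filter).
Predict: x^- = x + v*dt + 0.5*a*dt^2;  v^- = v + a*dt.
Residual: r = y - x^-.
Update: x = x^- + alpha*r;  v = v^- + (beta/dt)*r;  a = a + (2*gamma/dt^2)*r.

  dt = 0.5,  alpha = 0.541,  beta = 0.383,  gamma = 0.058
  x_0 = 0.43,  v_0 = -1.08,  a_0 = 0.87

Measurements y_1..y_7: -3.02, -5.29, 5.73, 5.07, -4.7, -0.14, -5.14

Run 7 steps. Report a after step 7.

step 1: x_pred=-0.0013  r=-3.0187  x^+=-1.6344  v^+=-2.9574  a^+=-0.5307
step 2: x_pred=-3.1794  r=-2.1106  x^+=-4.3212  v^+=-4.8394  a^+=-1.5100
step 3: x_pred=-6.9297  r=12.6597  x^+=-0.0808  v^+=4.1029  a^+=4.3641
step 4: x_pred=2.5162  r=2.5538  x^+=3.8978  v^+=8.2412  a^+=5.5491
step 5: x_pred=8.7120  r=-13.4120  x^+=1.4561  v^+=0.7421  a^+=-0.6741
step 6: x_pred=1.7429  r=-1.8829  x^+=0.7243  v^+=-1.0372  a^+=-1.5478
step 7: x_pred=0.0122  r=-5.1522  x^+=-2.7752  v^+=-5.7577  a^+=-3.9384

a_post = -3.9384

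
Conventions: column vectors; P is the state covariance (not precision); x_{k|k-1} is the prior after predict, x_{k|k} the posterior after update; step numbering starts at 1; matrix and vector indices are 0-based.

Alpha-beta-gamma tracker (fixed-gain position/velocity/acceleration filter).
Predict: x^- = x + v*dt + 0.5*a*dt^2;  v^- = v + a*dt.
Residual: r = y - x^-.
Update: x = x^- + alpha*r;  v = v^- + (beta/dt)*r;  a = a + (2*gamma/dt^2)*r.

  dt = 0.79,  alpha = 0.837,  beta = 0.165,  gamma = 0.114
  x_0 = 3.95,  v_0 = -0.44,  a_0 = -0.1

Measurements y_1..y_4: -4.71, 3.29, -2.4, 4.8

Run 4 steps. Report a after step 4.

a_post = 2.9575

step 1: x_pred=3.5712  r=-8.2812  x^+=-3.3602  v^+=-2.2486  a^+=-3.1253
step 2: x_pred=-6.1118  r=9.4018  x^+=1.7575  v^+=-2.7540  a^+=0.3094
step 3: x_pred=-0.3216  r=-2.0784  x^+=-2.0612  v^+=-2.9436  a^+=-0.4499
step 4: x_pred=-4.5271  r=9.3271  x^+=3.2797  v^+=-1.3510  a^+=2.9575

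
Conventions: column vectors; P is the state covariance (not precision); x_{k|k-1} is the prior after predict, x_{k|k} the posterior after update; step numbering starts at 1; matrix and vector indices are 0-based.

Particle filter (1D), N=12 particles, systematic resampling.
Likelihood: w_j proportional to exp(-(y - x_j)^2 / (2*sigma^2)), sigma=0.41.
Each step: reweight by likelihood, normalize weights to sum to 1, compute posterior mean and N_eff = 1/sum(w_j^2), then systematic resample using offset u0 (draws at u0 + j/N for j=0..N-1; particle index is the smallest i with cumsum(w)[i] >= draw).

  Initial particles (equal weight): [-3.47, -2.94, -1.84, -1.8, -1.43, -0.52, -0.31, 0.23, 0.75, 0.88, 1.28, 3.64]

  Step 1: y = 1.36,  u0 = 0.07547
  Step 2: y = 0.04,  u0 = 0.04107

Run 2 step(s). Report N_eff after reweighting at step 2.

N_eff = 5.4012

step 1: w=[0.0000, 0.0000, 0.0000, 0.0000, 0.0000, 0.0000, 0.0001, 0.0122, 0.1798, 0.2741, 0.5337, 0.0000]  mean=1.0620  Neff=2.5480  idx=[8, 8, 9, 9, 9, 10, 10, 10, 10, 10, 10, 10]
step 2: w=[0.2518, 0.2518, 0.1383, 0.1383, 0.1383, 0.0116, 0.0116, 0.0116, 0.0116, 0.0116, 0.0116, 0.0116]  mean=0.8471  Neff=5.4012  idx=[0, 0, 0, 1, 1, 1, 2, 2, 3, 4, 4, 8]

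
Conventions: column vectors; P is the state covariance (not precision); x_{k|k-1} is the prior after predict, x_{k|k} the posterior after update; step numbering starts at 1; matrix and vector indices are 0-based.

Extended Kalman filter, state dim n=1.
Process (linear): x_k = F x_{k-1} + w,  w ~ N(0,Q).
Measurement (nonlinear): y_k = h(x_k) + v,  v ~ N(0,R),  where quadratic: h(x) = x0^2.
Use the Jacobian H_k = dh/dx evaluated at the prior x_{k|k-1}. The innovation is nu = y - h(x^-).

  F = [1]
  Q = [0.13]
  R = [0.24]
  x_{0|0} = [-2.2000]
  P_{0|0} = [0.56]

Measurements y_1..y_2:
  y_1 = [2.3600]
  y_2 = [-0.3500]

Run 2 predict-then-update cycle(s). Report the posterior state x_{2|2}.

step 1: x^-=[-2.2000]  P^-=[0.6900]  H_jac=[-4.4000]  S=[13.5984]  K=[-0.2233]  nu=[-2.4800]  x^+=[-1.6463]  P^+=[0.0122]
step 2: x^-=[-1.6463]  P^-=[0.1422]  H_jac=[-3.2926]  S=[1.7814]  K=[-0.2628]  nu=[-3.0603]  x^+=[-0.8421]  P^+=[0.0192]

x_post = [-0.8421]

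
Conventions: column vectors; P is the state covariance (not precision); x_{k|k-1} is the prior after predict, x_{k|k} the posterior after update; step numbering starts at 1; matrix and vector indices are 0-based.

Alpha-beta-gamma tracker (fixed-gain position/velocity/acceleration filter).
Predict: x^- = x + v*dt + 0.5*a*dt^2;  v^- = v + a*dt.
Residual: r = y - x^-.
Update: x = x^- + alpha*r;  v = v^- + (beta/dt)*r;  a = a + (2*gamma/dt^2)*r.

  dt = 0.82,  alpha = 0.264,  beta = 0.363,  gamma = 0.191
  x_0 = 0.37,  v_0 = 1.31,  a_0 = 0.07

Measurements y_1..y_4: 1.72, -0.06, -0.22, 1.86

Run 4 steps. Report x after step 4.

x_post = -0.2147

step 1: x_pred=1.4677  r=0.2523  x^+=1.5343  v^+=1.4791  a^+=0.2133
step 2: x_pred=2.8189  r=-2.8789  x^+=2.0589  v^+=0.3796  a^+=-1.4222
step 3: x_pred=1.8919  r=-2.1119  x^+=1.3344  v^+=-1.7216  a^+=-2.6221
step 4: x_pred=-0.9588  r=2.8188  x^+=-0.2147  v^+=-2.6238  a^+=-1.0206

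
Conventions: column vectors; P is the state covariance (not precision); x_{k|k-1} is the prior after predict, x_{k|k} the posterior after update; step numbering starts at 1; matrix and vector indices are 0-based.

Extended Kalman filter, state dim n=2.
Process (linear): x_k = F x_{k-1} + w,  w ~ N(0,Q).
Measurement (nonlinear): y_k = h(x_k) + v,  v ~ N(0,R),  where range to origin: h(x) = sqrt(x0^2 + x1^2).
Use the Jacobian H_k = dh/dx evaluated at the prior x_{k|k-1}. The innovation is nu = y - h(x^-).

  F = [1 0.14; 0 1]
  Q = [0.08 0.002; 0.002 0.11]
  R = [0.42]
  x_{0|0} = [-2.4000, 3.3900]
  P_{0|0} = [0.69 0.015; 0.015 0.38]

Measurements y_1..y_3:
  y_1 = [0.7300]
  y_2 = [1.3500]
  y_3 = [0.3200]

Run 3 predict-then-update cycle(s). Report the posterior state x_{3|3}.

x_post = [-0.4920, 1.0676]

step 1: x^-=[-1.9254, 3.3900]  P^-=[0.7816 0.0702; 0.0702 0.4900]  H_jac=[-0.4939 0.8695]  S=[0.9208]  K=[-0.3529; 0.4251]  nu=[-3.1686]  x^+=[-0.8071, 2.0432]  P^+=[0.6670 0.2083; 0.2083 0.3236]
step 2: x^-=[-0.5211, 2.0432]  P^-=[0.8116 0.2556; 0.2556 0.4336]  H_jac=[-0.2471 0.9690]  S=[0.7543]  K=[0.0625; 0.4733]  nu=[-0.7586]  x^+=[-0.5685, 1.6841]  P^+=[0.8087 0.2333; 0.2333 0.2647]
step 3: x^-=[-0.3327, 1.6841]  P^-=[0.9592 0.2724; 0.2724 0.3747]  H_jac=[-0.1938 0.9810]  S=[0.7130]  K=[0.1140; 0.4414]  nu=[-1.3967]  x^+=[-0.4920, 1.0676]  P^+=[0.9499 0.2365; 0.2365 0.2357]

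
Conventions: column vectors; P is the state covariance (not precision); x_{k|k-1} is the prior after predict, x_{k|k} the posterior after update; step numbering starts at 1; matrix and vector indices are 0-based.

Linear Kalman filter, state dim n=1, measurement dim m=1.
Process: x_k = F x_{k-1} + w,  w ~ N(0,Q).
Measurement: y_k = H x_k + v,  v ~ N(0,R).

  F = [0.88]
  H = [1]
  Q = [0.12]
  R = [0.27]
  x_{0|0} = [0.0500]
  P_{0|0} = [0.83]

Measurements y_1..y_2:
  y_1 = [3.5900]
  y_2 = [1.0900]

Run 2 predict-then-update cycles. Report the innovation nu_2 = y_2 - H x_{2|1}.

step 1: x^-=[0.0440]  P^-=[0.7628]  S=[1.0328]  K=[0.7386]  nu=[3.5460]  x^+=[2.6629]  P^+=[0.1994]
step 2: x^-=[2.3434]  P^-=[0.2744]  S=[0.5444]  K=[0.5041]  nu=[-1.2534]  x^+=[1.7116]  P^+=[0.1361]

innov = [-1.2534]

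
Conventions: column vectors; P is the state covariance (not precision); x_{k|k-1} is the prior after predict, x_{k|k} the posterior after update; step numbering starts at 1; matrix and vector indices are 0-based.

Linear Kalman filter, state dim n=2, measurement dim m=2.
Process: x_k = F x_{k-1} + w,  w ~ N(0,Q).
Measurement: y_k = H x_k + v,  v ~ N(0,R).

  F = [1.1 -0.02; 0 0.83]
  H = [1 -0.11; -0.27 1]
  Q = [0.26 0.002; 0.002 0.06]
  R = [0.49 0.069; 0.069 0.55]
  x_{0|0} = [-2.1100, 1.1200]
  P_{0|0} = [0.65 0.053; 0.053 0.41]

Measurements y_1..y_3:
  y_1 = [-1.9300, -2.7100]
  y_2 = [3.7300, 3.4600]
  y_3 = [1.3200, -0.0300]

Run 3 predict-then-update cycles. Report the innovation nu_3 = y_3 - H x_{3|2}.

step 1: x^-=[-2.3434, 0.9296]  P^-=[1.0443 0.0436; 0.0436 0.3424]  S=[1.5289 -0.2058; -0.2058 0.9450]  K=[0.6655 -0.1074; 0.0525 0.3613]  nu=[0.5157, -4.2723]  x^+=[-1.5416, -0.5871]  P^+=[0.3269 0.0751; 0.0751 0.2226]
step 2: x^-=[-1.6840, -0.4873]  P^-=[0.6524 0.0669; 0.0669 0.2134]  S=[1.1302 -0.0617; -0.0617 0.7748]  K=[0.5655 -0.0959; 0.0524 0.2563]  nu=[5.3604, 3.4926]  x^+=[1.0120, 0.6888]  P^+=[0.2772 0.0611; 0.0611 0.1611]
step 3: x^-=[1.0994, 0.5717]  P^-=[0.5928 0.0551; 0.0551 0.1710]  S=[1.0727 -0.0531; -0.0531 0.7344]  K=[0.5418 -0.1037; 0.0445 0.2157]  nu=[0.2835, -0.3048]  x^+=[1.2846, 0.5185]  P^+=[0.2640 0.0516; 0.0516 0.1357]

innov = [0.2835, -0.3048]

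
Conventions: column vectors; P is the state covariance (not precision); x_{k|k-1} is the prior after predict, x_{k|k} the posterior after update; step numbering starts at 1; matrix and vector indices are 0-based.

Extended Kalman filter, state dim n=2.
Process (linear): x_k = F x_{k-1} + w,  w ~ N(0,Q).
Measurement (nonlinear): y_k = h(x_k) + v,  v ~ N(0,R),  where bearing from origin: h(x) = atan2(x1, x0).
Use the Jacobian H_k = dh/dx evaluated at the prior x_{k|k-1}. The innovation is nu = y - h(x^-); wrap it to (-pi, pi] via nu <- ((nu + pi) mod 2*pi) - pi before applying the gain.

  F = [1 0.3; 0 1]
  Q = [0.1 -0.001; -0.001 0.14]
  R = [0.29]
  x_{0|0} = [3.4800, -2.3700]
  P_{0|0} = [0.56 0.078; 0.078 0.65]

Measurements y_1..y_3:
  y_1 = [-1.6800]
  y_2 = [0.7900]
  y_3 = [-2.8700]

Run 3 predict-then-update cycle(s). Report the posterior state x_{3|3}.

step 1: x^-=[2.7690, -2.3700]  P^-=[0.7653 0.2720; 0.2720 0.7900]  H_jac=[0.1784 0.2084]  S=[0.3689]  K=[0.5238; 0.5779]  nu=[-0.9721]  x^+=[2.2598, -2.9318]  P^+=[0.6641 0.1603; 0.1603 0.6668]
step 2: x^-=[1.3803, -2.9318]  P^-=[0.9203 0.3594; 0.3594 0.8068]  H_jac=[0.2792 0.1315]  S=[0.4021]  K=[0.7566; 0.5133]  nu=[1.9208]  x^+=[2.8335, -1.9458]  P^+=[0.6902 0.2032; 0.2032 0.7008]
step 3: x^-=[2.2498, -1.9458]  P^-=[0.9752 0.4125; 0.4125 0.8408]  H_jac=[0.2199 0.2543]  S=[0.4377]  K=[0.7297; 0.6958]  nu=[-2.1569]  x^+=[0.6760, -3.4466]  P^+=[0.7422 0.1903; 0.1903 0.6290]

x_post = [0.6760, -3.4466]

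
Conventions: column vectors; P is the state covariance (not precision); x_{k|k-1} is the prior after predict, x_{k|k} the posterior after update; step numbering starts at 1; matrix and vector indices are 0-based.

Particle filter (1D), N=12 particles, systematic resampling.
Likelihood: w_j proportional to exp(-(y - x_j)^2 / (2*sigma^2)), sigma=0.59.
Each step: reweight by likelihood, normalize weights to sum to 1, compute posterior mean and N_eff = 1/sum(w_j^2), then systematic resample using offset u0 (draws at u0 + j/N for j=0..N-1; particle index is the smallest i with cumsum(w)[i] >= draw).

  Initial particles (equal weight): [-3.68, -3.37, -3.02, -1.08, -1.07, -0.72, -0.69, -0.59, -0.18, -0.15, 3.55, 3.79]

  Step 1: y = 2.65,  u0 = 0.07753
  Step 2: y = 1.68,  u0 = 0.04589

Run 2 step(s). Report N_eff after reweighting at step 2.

step 1: w=[0.0000, 0.0000, 0.0000, 0.0000, 0.0000, 0.0000, 0.0000, 0.0000, 0.0000, 0.0000, 0.6689, 0.3311]  mean=3.6293  Neff=1.7953  idx=[10, 10, 10, 10, 10, 10, 10, 10, 11, 11, 11, 11]
step 2: w=[0.1109, 0.1109, 0.1109, 0.1109, 0.1109, 0.1109, 0.1109, 0.1109, 0.0281, 0.0281, 0.0281, 0.0281]  mean=3.5770  Neff=9.8409  idx=[0, 1, 1, 2, 3, 4, 4, 5, 6, 7, 7, 10]

N_eff = 9.8409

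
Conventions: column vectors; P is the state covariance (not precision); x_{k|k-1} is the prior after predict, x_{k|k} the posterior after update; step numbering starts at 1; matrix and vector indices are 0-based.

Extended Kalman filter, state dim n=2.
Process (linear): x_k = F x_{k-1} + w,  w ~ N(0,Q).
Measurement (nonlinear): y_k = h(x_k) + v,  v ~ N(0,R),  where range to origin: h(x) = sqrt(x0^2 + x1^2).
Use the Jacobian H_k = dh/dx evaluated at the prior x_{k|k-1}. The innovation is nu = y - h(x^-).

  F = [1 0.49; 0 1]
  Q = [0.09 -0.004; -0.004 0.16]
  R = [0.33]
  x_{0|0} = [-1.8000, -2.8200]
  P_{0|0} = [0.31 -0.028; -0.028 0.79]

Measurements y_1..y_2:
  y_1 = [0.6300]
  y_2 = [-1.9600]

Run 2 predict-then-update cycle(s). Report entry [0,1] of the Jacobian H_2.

step 1: x^-=[-3.1818, -2.8200]  P^-=[0.5622 0.3551; 0.3551 0.9500]  H_jac=[-0.7484 -0.6633]  S=[1.4154]  K=[-0.4637; -0.6330]  nu=[-3.6216]  x^+=[-1.5025, -0.5277]  P^+=[0.2579 -0.0603; -0.0603 0.3830]
step 2: x^-=[-1.7610, -0.5277]  P^-=[0.3808 0.1233; 0.1233 0.5430]  H_jac=[-0.9579 -0.2870]  S=[0.7920]  K=[-0.5053; -0.3460]  nu=[-3.7984]  x^+=[0.1582, 0.7865]  P^+=[0.1786 -0.0151; -0.0151 0.4482]

H_jac[0,1] = -0.2870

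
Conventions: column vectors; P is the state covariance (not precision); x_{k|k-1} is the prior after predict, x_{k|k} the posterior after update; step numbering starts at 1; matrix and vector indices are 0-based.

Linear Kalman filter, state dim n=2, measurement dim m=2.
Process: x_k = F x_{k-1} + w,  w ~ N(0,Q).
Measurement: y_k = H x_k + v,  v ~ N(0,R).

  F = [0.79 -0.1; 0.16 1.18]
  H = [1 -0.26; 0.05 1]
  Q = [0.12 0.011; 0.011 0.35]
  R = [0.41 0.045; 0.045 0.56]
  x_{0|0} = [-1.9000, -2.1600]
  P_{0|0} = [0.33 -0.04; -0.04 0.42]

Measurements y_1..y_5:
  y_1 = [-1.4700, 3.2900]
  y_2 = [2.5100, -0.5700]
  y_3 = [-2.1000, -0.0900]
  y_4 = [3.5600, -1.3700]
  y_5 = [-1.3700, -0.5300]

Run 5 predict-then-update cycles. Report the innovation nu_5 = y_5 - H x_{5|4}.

innov = [-2.4833, 1.0251]

step 1: x^-=[-1.2850, -2.8528]  P^-=[0.3365 -0.0335; -0.0335 0.9282]  S=[0.8266 -0.2126; -0.2126 1.4856]  K=[0.4305 0.0504; -0.1787 0.5981]  nu=[-0.9267, 6.2070]  x^+=[-1.3713, 1.0249]  P^+=[0.1887 0.0381; 0.0381 0.3250]
step 2: x^-=[-1.1858, 0.9900]  P^-=[0.2350 0.0315; 0.0315 0.8217]  S=[0.6842 -0.1258; -0.1258 1.3854]  K=[0.3430 0.0623; -0.1597 0.5797]  nu=[3.9532, -1.5007]  x^+=[0.0765, -0.5111]  P^+=[0.1545 0.0426; 0.0426 0.3153]
step 3: x^-=[0.1115, -0.5909]  P^-=[0.2128 0.0324; 0.0324 0.8091]  S=[0.6607 -0.1228; -0.1228 1.3729]  K=[0.3206 0.0600; -0.1624 0.5760]  nu=[-2.3652, 0.4953]  x^+=[-0.6169, 0.0784]  P^+=[0.1447 0.0408; 0.0408 0.3132]
step 4: x^-=[-0.4952, -0.0061]  P^-=[0.2070 0.0297; 0.0297 0.8052]  S=[0.6560 -0.1247; -0.1247 1.3687]  K=[0.3148 0.0579; -0.1647 0.5744]  nu=[4.0536, -1.3391]  x^+=[0.7033, -1.4429]  P^+=[0.1420 0.0395; 0.0395 0.3123]
step 5: x^-=[0.6999, -1.5901]  P^-=[0.2055 0.0283; 0.0283 0.8034]  S=[0.6551 -0.1257; -0.1257 1.3667]  K=[0.3134 0.0570; -0.1656 0.5736]  nu=[-2.4833, 1.0251]  x^+=[-0.0198, -0.5908]  P^+=[0.1412 0.0390; 0.0390 0.3118]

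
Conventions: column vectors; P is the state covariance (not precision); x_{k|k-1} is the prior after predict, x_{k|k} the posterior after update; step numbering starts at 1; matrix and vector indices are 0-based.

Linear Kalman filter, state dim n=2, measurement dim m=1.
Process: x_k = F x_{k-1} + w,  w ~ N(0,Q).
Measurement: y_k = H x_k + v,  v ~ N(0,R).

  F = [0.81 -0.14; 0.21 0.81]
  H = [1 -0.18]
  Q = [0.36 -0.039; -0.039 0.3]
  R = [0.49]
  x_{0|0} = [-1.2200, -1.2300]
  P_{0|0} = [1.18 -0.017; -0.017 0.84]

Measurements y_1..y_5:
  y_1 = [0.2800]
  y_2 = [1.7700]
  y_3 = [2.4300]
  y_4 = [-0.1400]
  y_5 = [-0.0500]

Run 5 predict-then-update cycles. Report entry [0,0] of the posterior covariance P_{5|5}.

step 1: x^-=[-0.8160, -1.2525]  P^-=[1.1545 0.0558; 0.0558 0.8974]  S=[1.6535]  K=[0.6922; -0.0639]  nu=[0.8706]  x^+=[-0.2134, -1.3082]  P^+=[0.3624 0.1290; 0.1290 0.8906]
step 2: x^-=[0.0102, -1.1044]  P^-=[0.5860 0.0025; 0.0025 0.9442]  S=[1.1057]  K=[0.5296; -0.1515]  nu=[1.5610]  x^+=[0.8369, -1.3409]  P^+=[0.2759 0.0912; 0.0912 0.9188]
step 3: x^-=[0.8656, -0.9104]  P^-=[0.5383 -0.0391; -0.0391 0.9460]  S=[1.0731]  K=[0.5082; -0.1952]  nu=[1.4005]  x^+=[1.5774, -1.1837]  P^+=[0.2612 0.0673; 0.0673 0.9052]
step 4: x^-=[1.4434, -0.6275]  P^-=[0.5338 -0.0550; -0.0550 0.9283]  S=[1.0737]  K=[0.5064; -0.2069]  nu=[-1.6964]  x^+=[0.5844, -0.2766]  P^+=[0.2585 0.0574; 0.0574 0.8823]
step 5: x^-=[0.5121, -0.1013]  P^-=[0.5339 -0.0591; -0.0591 0.9098]  S=[1.0746]  K=[0.5067; -0.2074]  nu=[-0.5803]  x^+=[0.2180, 0.0190]  P^+=[0.2580 0.0538; 0.0538 0.8636]

P_post[0,0] = 0.2580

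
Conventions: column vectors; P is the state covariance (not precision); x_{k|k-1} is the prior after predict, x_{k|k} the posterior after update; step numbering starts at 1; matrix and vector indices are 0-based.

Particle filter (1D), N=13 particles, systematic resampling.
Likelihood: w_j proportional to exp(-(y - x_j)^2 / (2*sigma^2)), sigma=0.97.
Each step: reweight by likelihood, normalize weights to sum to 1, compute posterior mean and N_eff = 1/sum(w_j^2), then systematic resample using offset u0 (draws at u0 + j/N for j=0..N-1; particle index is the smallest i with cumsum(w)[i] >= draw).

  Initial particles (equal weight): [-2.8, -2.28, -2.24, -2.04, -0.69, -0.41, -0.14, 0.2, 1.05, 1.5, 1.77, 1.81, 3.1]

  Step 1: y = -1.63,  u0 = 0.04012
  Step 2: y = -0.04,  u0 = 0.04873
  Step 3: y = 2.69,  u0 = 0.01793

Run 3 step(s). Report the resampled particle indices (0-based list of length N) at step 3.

resampled_idx = [2, 6, 8, 10, 10, 10, 10, 11, 11, 11, 12, 12, 12]

step 1: w=[0.1050, 0.1735, 0.1783, 0.1987, 0.1358, 0.0985, 0.0668, 0.0366, 0.0048, 0.0012, 0.0005, 0.0004, 0.0000]  mean=-1.6219  Neff=6.8328  idx=[0, 1, 1, 1, 2, 2, 3, 3, 4, 4, 5, 5, 7]
step 2: w=[0.0035, 0.0138, 0.0138, 0.0138, 0.0151, 0.0151, 0.0237, 0.0237, 0.1584, 0.1584, 0.1843, 0.1843, 0.1922]  mean=-0.5995  Neff=6.3605  idx=[4, 8, 8, 8, 9, 9, 10, 10, 11, 11, 12, 12, 12]
step 3: w=[0.0000, 0.0157, 0.0157, 0.0157, 0.0157, 0.0157, 0.0412, 0.0412, 0.0412, 0.0412, 0.2522, 0.2522, 0.2522]  mean=0.0296  Neff=5.0283  idx=[2, 6, 8, 10, 10, 10, 10, 11, 11, 11, 12, 12, 12]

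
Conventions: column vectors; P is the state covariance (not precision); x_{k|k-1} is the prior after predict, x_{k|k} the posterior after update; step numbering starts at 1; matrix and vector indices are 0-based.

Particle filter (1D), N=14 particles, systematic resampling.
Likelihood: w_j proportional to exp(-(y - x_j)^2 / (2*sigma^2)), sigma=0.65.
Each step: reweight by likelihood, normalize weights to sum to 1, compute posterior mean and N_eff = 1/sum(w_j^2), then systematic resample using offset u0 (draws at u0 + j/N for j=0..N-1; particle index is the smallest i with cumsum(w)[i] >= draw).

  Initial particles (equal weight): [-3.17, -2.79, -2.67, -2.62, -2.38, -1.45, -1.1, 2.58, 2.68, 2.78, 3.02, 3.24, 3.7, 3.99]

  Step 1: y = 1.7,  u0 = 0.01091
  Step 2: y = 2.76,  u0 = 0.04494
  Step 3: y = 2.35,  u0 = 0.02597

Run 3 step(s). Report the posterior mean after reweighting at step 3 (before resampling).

post_mean = 2.6964

step 1: w=[0.0000, 0.0000, 0.0000, 0.0000, 0.0000, 0.0000, 0.0001, 0.3416, 0.2741, 0.2148, 0.1086, 0.0516, 0.0075, 0.0017]  mean=2.7427  Neff=3.9611  idx=[7, 7, 7, 7, 7, 8, 8, 8, 8, 9, 9, 9, 10, 11]
step 2: w=[0.0715, 0.0715, 0.0715, 0.0715, 0.0715, 0.0737, 0.0737, 0.0737, 0.0737, 0.0742, 0.0742, 0.0742, 0.0686, 0.0565]  mean=2.7215  Neff=13.9465  idx=[0, 1, 2, 3, 4, 5, 6, 7, 8, 9, 10, 11, 12, 13]
step 3: w=[0.0810, 0.0810, 0.0810, 0.0810, 0.0810, 0.0758, 0.0758, 0.0758, 0.0758, 0.0692, 0.0692, 0.0692, 0.0507, 0.0338]  mean=2.6964  Neff=13.5460  idx=[0, 1, 2, 2, 3, 4, 5, 6, 7, 8, 9, 10, 11, 12]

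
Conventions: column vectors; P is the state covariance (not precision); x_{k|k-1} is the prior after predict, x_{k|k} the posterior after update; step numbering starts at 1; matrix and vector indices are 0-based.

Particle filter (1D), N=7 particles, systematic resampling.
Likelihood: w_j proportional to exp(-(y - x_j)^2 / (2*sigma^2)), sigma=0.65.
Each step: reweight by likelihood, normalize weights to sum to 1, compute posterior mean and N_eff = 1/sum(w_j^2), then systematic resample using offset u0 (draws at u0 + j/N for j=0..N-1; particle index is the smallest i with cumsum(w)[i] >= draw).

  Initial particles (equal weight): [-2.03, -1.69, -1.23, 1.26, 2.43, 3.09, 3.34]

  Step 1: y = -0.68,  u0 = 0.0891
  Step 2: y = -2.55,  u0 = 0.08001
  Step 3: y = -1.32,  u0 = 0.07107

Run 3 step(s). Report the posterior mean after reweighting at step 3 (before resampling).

post_mean = -1.5429

step 1: w=[0.1028, 0.2657, 0.6212, 0.0103, 0.0000, 0.0000, 0.0000]  mean=-1.4087  Neff=2.1408  idx=[0, 1, 2, 2, 2, 2, 2]
step 2: w=[0.4082, 0.2343, 0.0715, 0.0715, 0.0715, 0.0715, 0.0715]  mean=-1.6643  Neff=4.0473  idx=[0, 0, 0, 1, 2, 4, 6]
step 3: w=[0.1006, 0.1006, 0.1006, 0.1554, 0.1809, 0.1809, 0.1809]  mean=-1.5429  Neff=6.5479  idx=[0, 2, 3, 4, 5, 5, 6]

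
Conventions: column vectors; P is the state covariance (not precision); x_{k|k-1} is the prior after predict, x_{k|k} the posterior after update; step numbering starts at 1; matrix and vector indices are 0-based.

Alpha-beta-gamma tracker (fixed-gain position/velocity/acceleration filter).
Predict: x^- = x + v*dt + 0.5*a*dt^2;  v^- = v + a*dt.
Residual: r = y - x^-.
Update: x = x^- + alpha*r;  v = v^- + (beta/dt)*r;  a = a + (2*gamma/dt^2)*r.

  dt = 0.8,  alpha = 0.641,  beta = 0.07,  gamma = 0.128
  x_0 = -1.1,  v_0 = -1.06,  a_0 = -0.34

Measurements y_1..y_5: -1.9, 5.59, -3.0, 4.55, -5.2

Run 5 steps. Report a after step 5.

a_post = -1.8500

step 1: x_pred=-2.0568  r=0.1568  x^+=-1.9563  v^+=-1.3183  a^+=-0.2773
step 2: x_pred=-3.0996  r=8.6896  x^+=2.4704  v^+=-0.7798  a^+=3.1986
step 3: x_pred=2.8702  r=-5.8702  x^+=-0.8926  v^+=1.2655  a^+=0.8505
step 4: x_pred=0.3919  r=4.1581  x^+=3.0572  v^+=2.3097  a^+=2.5137
step 5: x_pred=5.7094  r=-10.9094  x^+=-1.2835  v^+=3.3661  a^+=-1.8500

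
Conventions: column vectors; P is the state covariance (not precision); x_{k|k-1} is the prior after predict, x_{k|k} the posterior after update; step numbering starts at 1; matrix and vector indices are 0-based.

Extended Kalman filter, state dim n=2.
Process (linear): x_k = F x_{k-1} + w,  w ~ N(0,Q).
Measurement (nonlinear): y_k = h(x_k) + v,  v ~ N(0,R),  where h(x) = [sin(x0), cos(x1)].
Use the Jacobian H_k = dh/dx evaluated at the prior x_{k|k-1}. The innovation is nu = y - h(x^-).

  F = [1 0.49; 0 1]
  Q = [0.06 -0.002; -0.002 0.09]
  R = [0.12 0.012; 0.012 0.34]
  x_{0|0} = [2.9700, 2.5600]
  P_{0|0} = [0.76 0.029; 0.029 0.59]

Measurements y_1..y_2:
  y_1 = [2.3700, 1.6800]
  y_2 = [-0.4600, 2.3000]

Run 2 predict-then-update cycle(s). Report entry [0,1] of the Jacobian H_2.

step 1: x^-=[4.2244, 2.5600]  P^-=[0.9901 0.3161; 0.3161 0.6800]  H_jac=[-0.4689 0.0000; 0.0000 -0.5494]  S=[0.3376 0.0934; 0.0934 0.5452]  K=[-1.3507 -0.0871; -0.2618 -0.6403]  nu=[3.2533, 2.5156]  x^+=[-0.3890, 0.0976]  P^+=[0.3479 0.0834; 0.0834 0.4020]
step 2: x^-=[-0.3411, 0.0976]  P^-=[0.5862 0.2784; 0.2784 0.4920]  H_jac=[0.9424 0.0000; 0.0000 -0.0974]  S=[0.6406 -0.0136; -0.0136 0.3447]  K=[0.8614 -0.0448; 0.4069 -0.1231]  nu=[-0.1254, 1.3048]  x^+=[-0.5077, -0.1140]  P^+=[0.1091 0.0502; 0.0502 0.3794]

H_jac[0,1] = 0.0000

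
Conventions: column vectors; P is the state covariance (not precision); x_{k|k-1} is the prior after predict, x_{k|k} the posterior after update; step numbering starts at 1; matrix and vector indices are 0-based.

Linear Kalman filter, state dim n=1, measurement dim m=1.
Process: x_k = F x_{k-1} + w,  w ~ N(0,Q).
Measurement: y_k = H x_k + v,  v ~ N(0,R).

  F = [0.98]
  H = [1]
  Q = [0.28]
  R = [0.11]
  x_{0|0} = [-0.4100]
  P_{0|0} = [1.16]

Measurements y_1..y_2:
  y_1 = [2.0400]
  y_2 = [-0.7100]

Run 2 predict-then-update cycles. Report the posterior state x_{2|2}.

x_post = [-0.1387]

step 1: x^-=[-0.4018]  P^-=[1.3941]  S=[1.5041]  K=[0.9269]  nu=[2.4418]  x^+=[1.8614]  P^+=[0.1020]
step 2: x^-=[1.8242]  P^-=[0.3779]  S=[0.4879]  K=[0.7746]  nu=[-2.5342]  x^+=[-0.1387]  P^+=[0.0852]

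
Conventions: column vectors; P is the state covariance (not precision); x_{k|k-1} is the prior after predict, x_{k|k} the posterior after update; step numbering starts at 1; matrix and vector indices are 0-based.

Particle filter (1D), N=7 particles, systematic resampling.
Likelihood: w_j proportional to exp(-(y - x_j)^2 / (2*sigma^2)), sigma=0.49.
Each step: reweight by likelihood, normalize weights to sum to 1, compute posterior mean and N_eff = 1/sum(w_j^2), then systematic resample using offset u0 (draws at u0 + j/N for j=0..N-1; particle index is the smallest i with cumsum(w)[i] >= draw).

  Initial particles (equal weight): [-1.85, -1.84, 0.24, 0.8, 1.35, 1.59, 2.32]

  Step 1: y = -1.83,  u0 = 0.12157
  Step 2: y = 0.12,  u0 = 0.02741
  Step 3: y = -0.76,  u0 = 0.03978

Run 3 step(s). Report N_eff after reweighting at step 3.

step 1: w=[0.4998, 0.5001, 0.0001, 0.0000, 0.0000, 0.0000, 0.0000]  mean=-1.8449  Neff=2.0003  idx=[0, 0, 0, 1, 1, 1, 1]
step 2: w=[0.1362, 0.1362, 0.1362, 0.1478, 0.1478, 0.1478, 0.1478]  mean=-1.8441  Neff=6.9887  idx=[0, 1, 2, 3, 4, 5, 6]
step 3: w=[0.1392, 0.1392, 0.1392, 0.1456, 0.1456, 0.1456, 0.1456]  mean=-1.8442  Neff=6.9965  idx=[0, 1, 2, 3, 4, 5, 6]

N_eff = 6.9965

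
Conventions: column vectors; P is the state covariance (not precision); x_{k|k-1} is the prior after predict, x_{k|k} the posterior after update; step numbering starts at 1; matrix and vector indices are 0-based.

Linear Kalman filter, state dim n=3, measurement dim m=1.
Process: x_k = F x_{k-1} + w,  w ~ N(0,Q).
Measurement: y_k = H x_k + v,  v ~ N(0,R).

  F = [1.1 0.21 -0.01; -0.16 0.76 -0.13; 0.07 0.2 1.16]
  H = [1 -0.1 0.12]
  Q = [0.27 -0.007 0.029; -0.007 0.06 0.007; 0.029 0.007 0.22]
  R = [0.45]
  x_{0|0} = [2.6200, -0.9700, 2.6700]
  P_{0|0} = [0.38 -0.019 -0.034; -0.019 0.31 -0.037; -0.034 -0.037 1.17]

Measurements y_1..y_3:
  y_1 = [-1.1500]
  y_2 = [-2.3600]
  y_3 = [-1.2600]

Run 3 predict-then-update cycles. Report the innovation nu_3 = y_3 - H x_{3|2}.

innov = [0.5160]

step 1: x^-=[2.6516, -1.5035, 3.0866]  P^-=[0.7357 -0.0320 0.0009; -0.0320 0.2791 -0.1520; 0.0009 -0.1520 1.7854]  S=[1.2245]  K=[0.6035; -0.0638; 0.1882]  nu=[-4.3223]  x^+=[0.0429, -1.2275, 2.2733]  P^+=[0.2897 0.0152 -0.1381; 0.0152 0.2741 -0.1373; -0.1381 -0.1373 1.7420]
step 2: x^-=[-0.2333, -1.2353, 2.3945]  P^-=[0.6434 0.0245 -0.1631; 0.0245 0.2729 -0.3075; -0.1631 -0.3075 2.4908]  S=[1.0953]  K=[0.5673; -0.0362; 0.1520]  nu=[-2.5376]  x^+=[-1.6729, -1.1434, 2.0088]  P^+=[0.2909 0.0470 -0.2576; 0.0470 0.2714 -0.3015; -0.2576 -0.3015 2.4654]
step 3: x^-=[-2.1003, -0.8624, 1.9844]  P^-=[0.6629 0.0730 -0.3561; 0.0730 0.3033 -0.5336; -0.3561 -0.5336 3.3694]  S=[1.0771]  K=[0.5689; -0.0198; 0.0943]  nu=[0.5160]  x^+=[-1.8068, -0.8727, 2.0331]  P^+=[0.3142 0.0852 -0.4139; 0.0852 0.3029 -0.5316; -0.4139 -0.5316 3.3598]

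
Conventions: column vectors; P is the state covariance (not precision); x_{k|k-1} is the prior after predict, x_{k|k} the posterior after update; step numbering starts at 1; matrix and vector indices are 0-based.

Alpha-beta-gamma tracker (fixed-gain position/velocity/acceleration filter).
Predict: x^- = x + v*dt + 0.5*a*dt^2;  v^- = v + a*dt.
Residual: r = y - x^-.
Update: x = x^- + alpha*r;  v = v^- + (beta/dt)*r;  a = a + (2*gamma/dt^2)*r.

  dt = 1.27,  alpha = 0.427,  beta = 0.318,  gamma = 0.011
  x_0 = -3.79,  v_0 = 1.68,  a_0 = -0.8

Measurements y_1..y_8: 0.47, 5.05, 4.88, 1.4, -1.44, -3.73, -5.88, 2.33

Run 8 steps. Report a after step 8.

a_post = -0.5337

step 1: x_pred=-2.3016  r=2.7716  x^+=-1.1181  v^+=1.3580  a^+=-0.7622
step 2: x_pred=-0.0081  r=5.0581  x^+=2.1517  v^+=1.6565  a^+=-0.6932
step 3: x_pred=3.6964  r=1.1836  x^+=4.2018  v^+=1.0725  a^+=-0.6771
step 4: x_pred=5.0179  r=-3.6179  x^+=3.4731  v^+=-0.6933  a^+=-0.7264
step 5: x_pred=2.0068  r=-3.4468  x^+=0.5350  v^+=-2.4788  a^+=-0.7734
step 6: x_pred=-3.2368  r=-0.4932  x^+=-3.4474  v^+=-3.5846  a^+=-0.7801
step 7: x_pred=-8.6290  r=2.7490  x^+=-7.4552  v^+=-3.8870  a^+=-0.7427
step 8: x_pred=-12.9906  r=15.3206  x^+=-6.4487  v^+=-0.9940  a^+=-0.5337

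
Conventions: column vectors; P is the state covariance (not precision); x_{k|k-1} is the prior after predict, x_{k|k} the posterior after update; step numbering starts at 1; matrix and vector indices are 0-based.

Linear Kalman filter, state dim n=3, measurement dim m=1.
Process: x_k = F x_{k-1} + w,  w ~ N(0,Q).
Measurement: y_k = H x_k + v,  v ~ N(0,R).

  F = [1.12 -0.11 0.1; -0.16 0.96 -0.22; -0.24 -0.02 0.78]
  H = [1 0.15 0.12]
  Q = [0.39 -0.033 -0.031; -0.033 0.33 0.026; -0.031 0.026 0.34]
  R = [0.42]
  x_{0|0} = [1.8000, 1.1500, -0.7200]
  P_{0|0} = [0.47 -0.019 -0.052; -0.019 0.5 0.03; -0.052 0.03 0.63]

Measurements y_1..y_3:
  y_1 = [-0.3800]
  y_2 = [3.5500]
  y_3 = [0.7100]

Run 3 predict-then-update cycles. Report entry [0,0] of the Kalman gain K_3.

step 1: x^-=[1.8175, 0.9744, -1.0166]  P^-=[0.9843 -0.1874 -0.1540; -0.1874 0.8228 -0.0430; -0.1540 -0.0430 0.7689]  S=[1.3392]  K=[0.7002; -0.0516; -0.0509]  nu=[-2.2217]  x^+=[0.2618, 1.0891, -0.9035]  P^+=[0.3277 -0.1390 -0.1063; -0.1390 0.8193 -0.0465; -0.1063 -0.0465 0.7654]
step 2: x^-=[0.0831, 1.2024, -0.7894]  P^-=[0.8301 -0.3247 -0.1443; -0.3247 1.1853 -0.1043; -0.1443 -0.1043 0.8648]  S=[1.1534]  K=[0.6624; -0.1382; -0.0487]  nu=[3.3813]  x^+=[2.3230, 0.7352, -0.9541]  P^+=[0.3239 -0.2191 -0.1071; -0.2191 1.1633 -0.1121; -0.1071 -0.1121 0.8621]
step 3: x^-=[2.4255, 0.5440, -1.3164]  P^-=[0.8515 -0.4576 -0.1303; -0.4576 1.5592 -0.1588; -0.1303 -0.1588 0.9251]  S=[1.1456]  K=[0.6697; -0.2119; -0.0376]  nu=[-1.6391]  x^+=[1.3278, 0.8914, -1.2547]  P^+=[0.3377 -0.2950 -0.1014; -0.2950 1.5078 -0.1679; -0.1014 -0.1679 0.9235]

K[0,0] = 0.6697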